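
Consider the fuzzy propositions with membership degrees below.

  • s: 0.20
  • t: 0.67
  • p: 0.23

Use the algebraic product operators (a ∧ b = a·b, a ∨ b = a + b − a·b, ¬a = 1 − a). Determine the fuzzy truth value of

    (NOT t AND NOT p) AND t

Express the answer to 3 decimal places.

0.170

NOT t = 1 − 0.6700 = 0.3300
NOT p = 1 − 0.2300 = 0.7700
NOT t AND NOT p = a·b on (0.3300, 0.7700) = 0.2541
(NOT t AND NOT p) AND t = a·b on (0.2541, 0.6700) = 0.1702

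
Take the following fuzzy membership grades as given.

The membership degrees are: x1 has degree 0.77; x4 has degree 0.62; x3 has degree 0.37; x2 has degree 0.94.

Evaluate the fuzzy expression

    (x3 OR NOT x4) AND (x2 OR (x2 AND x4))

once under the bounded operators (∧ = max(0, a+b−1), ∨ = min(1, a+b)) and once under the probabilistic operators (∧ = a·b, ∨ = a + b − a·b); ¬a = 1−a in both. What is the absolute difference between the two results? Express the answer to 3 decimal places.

Under bounded:
  NOT x4 = 1 − 0.62 = 0.38
  x3 OR NOT x4 = min(1, a+b) on (0.37, 0.38) = 0.75
  x2 AND x4 = max(0, a+b−1) on (0.94, 0.62) = 0.56
  x2 OR (x2 AND x4) = min(1, a+b) on (0.94, 0.56) = 1.00
  (x3 OR NOT x4) AND (x2 OR (x2 AND x4)) = max(0, a+b−1) on (0.75, 1.00) = 0.75
  → value = 0.7500
Under probabilistic:
  NOT x4 = 1 − 0.6200 = 0.3800
  x3 OR NOT x4 = a + b − a·b on (0.3700, 0.3800) = 0.6094
  x2 AND x4 = a·b on (0.9400, 0.6200) = 0.5828
  x2 OR (x2 AND x4) = a + b − a·b on (0.9400, 0.5828) = 0.9750
  (x3 OR NOT x4) AND (x2 OR (x2 AND x4)) = a·b on (0.6094, 0.9750) = 0.5941
  → value = 0.5941
|0.7500 − 0.5941| = 0.156

0.156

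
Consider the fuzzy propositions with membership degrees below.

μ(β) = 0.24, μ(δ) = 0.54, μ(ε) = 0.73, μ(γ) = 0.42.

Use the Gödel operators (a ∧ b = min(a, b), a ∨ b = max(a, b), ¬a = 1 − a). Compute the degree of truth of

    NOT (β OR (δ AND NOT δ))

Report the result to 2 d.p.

NOT δ = 1 − 0.54 = 0.46
δ AND NOT δ = min(a, b) on (0.54, 0.46) = 0.46
β OR (δ AND NOT δ) = max(a, b) on (0.24, 0.46) = 0.46
NOT (β OR (δ AND NOT δ)) = 1 − 0.46 = 0.54

0.54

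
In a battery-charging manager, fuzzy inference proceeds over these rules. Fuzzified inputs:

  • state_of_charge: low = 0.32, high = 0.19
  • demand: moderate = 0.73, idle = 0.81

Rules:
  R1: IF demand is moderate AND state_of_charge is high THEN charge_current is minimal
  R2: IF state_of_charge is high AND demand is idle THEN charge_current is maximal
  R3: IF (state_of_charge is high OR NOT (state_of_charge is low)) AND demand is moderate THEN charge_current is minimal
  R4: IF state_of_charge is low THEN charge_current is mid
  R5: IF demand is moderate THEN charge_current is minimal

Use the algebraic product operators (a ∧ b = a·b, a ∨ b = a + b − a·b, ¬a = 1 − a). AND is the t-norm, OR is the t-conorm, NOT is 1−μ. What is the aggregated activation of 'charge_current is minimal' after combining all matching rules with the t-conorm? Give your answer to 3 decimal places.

0.893

R1: moderate=0.73, high=0.19; AND[a·b] → w = 0.1387
R2: high=0.19, idle=0.81; AND[a·b] → w = 0.1539
R3: (high=0.19 OR ¬low=1−0.32=0.68) = 0.7408; AND[a·b] with moderate=0.73 → w = 0.5408
R4: low=0.32 → w = 0.3200
R5: moderate=0.73 → w = 0.7300
Rules with consequent 'minimal': {R1, R3, R5} → strengths 0.1387, 0.5408, 0.7300
Aggregate via t-conorm [a + b − a·b]: 0.8932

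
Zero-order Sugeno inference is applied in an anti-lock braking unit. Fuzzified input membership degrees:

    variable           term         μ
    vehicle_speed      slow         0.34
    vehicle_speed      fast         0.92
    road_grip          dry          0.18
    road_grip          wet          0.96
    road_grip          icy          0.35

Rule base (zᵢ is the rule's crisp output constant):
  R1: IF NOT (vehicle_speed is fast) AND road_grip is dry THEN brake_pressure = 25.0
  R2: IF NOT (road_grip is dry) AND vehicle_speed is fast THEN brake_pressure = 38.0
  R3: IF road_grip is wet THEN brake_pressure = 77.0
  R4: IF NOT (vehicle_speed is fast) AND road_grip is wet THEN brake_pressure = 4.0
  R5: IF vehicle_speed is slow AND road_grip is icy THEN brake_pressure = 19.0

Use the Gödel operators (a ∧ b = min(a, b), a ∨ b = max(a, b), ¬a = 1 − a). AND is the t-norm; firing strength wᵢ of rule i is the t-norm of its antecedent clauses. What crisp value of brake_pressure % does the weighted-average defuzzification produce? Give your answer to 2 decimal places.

49.94

R1 (z=25.0): ¬fast=1−0.92=0.08, dry=0.18; AND[min(a, b)] → w = 0.08
R2 (z=38.0): ¬dry=1−0.18=0.82, fast=0.92; AND[min(a, b)] → w = 0.82
R3 (z=77.0): wet=0.96 → w = 0.96
R4 (z=4.0): ¬fast=1−0.92=0.08, wet=0.96; AND[min(a, b)] → w = 0.08
R5 (z=19.0): slow=0.34, icy=0.35; AND[min(a, b)] → w = 0.34
Weighted average = (0.08·25.0 + 0.82·38.0 + 0.96·77.0 + 0.08·4.0 + 0.34·19.0) / (0.08 + 0.82 + 0.96 + 0.08 + 0.34)
  = 113.8600 / 2.2800 = 49.94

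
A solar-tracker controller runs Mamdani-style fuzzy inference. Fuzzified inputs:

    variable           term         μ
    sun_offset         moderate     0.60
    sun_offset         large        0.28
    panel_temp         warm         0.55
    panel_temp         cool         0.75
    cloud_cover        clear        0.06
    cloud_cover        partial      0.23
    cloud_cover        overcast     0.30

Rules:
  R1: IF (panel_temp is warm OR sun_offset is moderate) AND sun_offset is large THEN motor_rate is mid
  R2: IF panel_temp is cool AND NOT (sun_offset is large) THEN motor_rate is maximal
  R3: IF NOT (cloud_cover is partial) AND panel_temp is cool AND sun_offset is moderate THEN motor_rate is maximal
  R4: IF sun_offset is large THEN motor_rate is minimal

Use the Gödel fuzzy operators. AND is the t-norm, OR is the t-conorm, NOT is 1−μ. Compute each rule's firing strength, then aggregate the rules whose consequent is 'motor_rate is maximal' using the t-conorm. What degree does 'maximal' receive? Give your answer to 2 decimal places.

R1: (warm=0.55 OR moderate=0.60) = 0.60; AND[min(a, b)] with large=0.28 → w = 0.28
R2: cool=0.75, ¬large=1−0.28=0.72; AND[min(a, b)] → w = 0.72
R3: ¬partial=1−0.23=0.77, cool=0.75, moderate=0.60; AND[min(a, b)] → w = 0.60
R4: large=0.28 → w = 0.28
Rules with consequent 'maximal': {R2, R3} → strengths 0.72, 0.60
Aggregate via t-conorm [max(a, b)]: 0.72

0.72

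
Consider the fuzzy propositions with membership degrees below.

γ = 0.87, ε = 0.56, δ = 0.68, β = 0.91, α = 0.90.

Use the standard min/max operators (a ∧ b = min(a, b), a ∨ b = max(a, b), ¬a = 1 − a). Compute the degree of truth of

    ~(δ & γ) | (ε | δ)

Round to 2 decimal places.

δ & γ = min(a, b) on (0.68, 0.87) = 0.68
~(δ & γ) = 1 − 0.68 = 0.32
ε | δ = max(a, b) on (0.56, 0.68) = 0.68
~(δ & γ) | (ε | δ) = max(a, b) on (0.32, 0.68) = 0.68

0.68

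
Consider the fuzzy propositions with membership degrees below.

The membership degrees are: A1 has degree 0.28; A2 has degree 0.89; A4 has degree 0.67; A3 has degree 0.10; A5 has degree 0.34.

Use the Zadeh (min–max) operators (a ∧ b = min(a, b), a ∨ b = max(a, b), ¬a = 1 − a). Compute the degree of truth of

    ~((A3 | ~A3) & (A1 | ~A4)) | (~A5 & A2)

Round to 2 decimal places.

~A3 = 1 − 0.10 = 0.90
A3 | ~A3 = max(a, b) on (0.10, 0.90) = 0.90
~A4 = 1 − 0.67 = 0.33
A1 | ~A4 = max(a, b) on (0.28, 0.33) = 0.33
(A3 | ~A3) & (A1 | ~A4) = min(a, b) on (0.90, 0.33) = 0.33
~((A3 | ~A3) & (A1 | ~A4)) = 1 − 0.33 = 0.67
~A5 = 1 − 0.34 = 0.66
~A5 & A2 = min(a, b) on (0.66, 0.89) = 0.66
~((A3 | ~A3) & (A1 | ~A4)) | (~A5 & A2) = max(a, b) on (0.67, 0.66) = 0.67

0.67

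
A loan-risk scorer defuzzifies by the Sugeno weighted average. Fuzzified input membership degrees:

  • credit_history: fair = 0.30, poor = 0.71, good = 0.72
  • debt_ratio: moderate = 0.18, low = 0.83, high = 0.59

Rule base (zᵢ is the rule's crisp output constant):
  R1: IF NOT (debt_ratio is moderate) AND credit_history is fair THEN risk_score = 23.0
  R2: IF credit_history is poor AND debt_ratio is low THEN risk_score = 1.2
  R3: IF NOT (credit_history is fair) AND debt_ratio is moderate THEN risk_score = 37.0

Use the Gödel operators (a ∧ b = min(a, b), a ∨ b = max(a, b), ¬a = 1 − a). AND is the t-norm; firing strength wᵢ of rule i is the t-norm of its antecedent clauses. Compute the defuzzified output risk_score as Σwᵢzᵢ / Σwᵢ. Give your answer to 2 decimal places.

R1 (z=23.0): ¬moderate=1−0.18=0.82, fair=0.30; AND[min(a, b)] → w = 0.30
R2 (z=1.2): poor=0.71, low=0.83; AND[min(a, b)] → w = 0.71
R3 (z=37.0): ¬fair=1−0.30=0.70, moderate=0.18; AND[min(a, b)] → w = 0.18
Weighted average = (0.30·23.0 + 0.71·1.2 + 0.18·37.0) / (0.30 + 0.71 + 0.18)
  = 14.4120 / 1.1900 = 12.11

12.11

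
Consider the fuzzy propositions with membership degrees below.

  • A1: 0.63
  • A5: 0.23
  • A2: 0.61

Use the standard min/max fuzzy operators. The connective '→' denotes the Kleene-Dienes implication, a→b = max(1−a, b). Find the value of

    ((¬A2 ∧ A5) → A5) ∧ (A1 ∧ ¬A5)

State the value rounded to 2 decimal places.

¬A2 = 1 − 0.61 = 0.39
¬A2 ∧ A5 = min(a, b) on (0.39, 0.23) = 0.23
(¬A2 ∧ A5) → A5  [Kleene-Dienes: max(1−a, b)] with a=0.23, b=0.23 → 0.77
¬A5 = 1 − 0.23 = 0.77
A1 ∧ ¬A5 = min(a, b) on (0.63, 0.77) = 0.63
((¬A2 ∧ A5) → A5) ∧ (A1 ∧ ¬A5) = min(a, b) on (0.77, 0.63) = 0.63

0.63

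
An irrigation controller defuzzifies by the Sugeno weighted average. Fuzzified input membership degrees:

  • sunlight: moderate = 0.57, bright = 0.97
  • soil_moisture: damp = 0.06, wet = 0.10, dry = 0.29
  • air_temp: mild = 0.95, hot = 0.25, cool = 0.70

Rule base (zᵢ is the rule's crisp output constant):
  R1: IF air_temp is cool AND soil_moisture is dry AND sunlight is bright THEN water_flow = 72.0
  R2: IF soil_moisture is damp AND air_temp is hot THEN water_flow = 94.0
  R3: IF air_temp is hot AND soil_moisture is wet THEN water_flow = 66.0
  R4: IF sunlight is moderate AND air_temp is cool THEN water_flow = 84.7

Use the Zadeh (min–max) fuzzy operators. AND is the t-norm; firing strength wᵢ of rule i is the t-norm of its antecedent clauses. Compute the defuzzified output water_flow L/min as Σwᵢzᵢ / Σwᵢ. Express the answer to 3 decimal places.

R1 (z=72.0): cool=0.70, dry=0.29, bright=0.97; AND[min(a, b)] → w = 0.29
R2 (z=94.0): damp=0.06, hot=0.25; AND[min(a, b)] → w = 0.06
R3 (z=66.0): hot=0.25, wet=0.10; AND[min(a, b)] → w = 0.10
R4 (z=84.7): moderate=0.57, cool=0.70; AND[min(a, b)] → w = 0.57
Weighted average = (0.29·72.0 + 0.06·94.0 + 0.10·66.0 + 0.57·84.7) / (0.29 + 0.06 + 0.10 + 0.57)
  = 81.3990 / 1.0200 = 79.803

79.803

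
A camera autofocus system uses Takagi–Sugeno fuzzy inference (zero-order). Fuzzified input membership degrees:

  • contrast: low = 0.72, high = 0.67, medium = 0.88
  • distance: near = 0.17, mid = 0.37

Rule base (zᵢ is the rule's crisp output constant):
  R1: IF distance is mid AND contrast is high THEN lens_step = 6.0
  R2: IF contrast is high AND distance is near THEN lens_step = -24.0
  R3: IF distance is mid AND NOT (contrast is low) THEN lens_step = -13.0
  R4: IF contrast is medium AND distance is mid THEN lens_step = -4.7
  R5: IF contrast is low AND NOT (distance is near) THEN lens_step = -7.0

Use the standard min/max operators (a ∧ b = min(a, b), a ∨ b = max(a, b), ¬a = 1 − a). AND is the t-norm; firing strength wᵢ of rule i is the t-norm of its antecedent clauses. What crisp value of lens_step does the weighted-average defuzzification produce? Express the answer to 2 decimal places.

-6.43

R1 (z=6.0): mid=0.37, high=0.67; AND[min(a, b)] → w = 0.37
R2 (z=-24.0): high=0.67, near=0.17; AND[min(a, b)] → w = 0.17
R3 (z=-13.0): mid=0.37, ¬low=1−0.72=0.28; AND[min(a, b)] → w = 0.28
R4 (z=-4.7): medium=0.88, mid=0.37; AND[min(a, b)] → w = 0.37
R5 (z=-7.0): low=0.72, ¬near=1−0.17=0.83; AND[min(a, b)] → w = 0.72
Weighted average = (0.37·6.0 + 0.17·-24.0 + 0.28·-13.0 + 0.37·-4.7 + 0.72·-7.0) / (0.37 + 0.17 + 0.28 + 0.37 + 0.72)
  = -12.2790 / 1.9100 = -6.43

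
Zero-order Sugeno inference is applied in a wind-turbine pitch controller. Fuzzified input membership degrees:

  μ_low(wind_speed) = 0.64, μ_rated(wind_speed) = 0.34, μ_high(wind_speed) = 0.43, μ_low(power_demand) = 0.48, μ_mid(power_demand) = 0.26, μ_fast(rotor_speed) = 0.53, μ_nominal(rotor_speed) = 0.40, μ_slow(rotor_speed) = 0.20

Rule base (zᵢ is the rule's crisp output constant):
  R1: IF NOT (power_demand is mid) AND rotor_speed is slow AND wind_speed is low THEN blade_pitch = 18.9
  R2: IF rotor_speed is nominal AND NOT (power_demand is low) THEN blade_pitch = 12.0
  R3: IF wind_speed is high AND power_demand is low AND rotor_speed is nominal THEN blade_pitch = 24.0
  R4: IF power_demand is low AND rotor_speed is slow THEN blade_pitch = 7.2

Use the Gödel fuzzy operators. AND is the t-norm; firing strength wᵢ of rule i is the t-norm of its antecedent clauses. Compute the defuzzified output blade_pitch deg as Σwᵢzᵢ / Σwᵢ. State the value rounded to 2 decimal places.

R1 (z=18.9): ¬mid=1−0.26=0.74, slow=0.20, low=0.64; AND[min(a, b)] → w = 0.20
R2 (z=12.0): nominal=0.40, ¬low=1−0.48=0.52; AND[min(a, b)] → w = 0.40
R3 (z=24.0): high=0.43, low=0.48, nominal=0.40; AND[min(a, b)] → w = 0.40
R4 (z=7.2): low=0.48, slow=0.20; AND[min(a, b)] → w = 0.20
Weighted average = (0.20·18.9 + 0.40·12.0 + 0.40·24.0 + 0.20·7.2) / (0.20 + 0.40 + 0.40 + 0.20)
  = 19.6200 / 1.2000 = 16.35

16.35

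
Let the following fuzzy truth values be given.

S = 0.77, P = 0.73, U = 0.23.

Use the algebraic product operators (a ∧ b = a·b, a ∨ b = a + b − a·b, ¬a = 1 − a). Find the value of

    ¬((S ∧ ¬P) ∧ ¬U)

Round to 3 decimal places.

¬P = 1 − 0.7300 = 0.2700
S ∧ ¬P = a·b on (0.7700, 0.2700) = 0.2079
¬U = 1 − 0.2300 = 0.7700
(S ∧ ¬P) ∧ ¬U = a·b on (0.2079, 0.7700) = 0.1601
¬((S ∧ ¬P) ∧ ¬U) = 1 − 0.1601 = 0.8399

0.840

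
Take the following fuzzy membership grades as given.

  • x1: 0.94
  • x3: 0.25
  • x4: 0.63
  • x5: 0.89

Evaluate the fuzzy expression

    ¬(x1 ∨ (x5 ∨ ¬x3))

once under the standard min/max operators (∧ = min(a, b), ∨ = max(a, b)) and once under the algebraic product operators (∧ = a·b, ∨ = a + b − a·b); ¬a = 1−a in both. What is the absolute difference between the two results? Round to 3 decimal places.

Under standard min/max:
  ¬x3 = 1 − 0.25 = 0.75
  x5 ∨ ¬x3 = max(a, b) on (0.89, 0.75) = 0.89
  x1 ∨ (x5 ∨ ¬x3) = max(a, b) on (0.94, 0.89) = 0.94
  ¬(x1 ∨ (x5 ∨ ¬x3)) = 1 − 0.94 = 0.06
  → value = 0.0600
Under algebraic product:
  ¬x3 = 1 − 0.2500 = 0.7500
  x5 ∨ ¬x3 = a + b − a·b on (0.8900, 0.7500) = 0.9725
  x1 ∨ (x5 ∨ ¬x3) = a + b − a·b on (0.9400, 0.9725) = 0.9983
  ¬(x1 ∨ (x5 ∨ ¬x3)) = 1 − 0.9983 = 0.0017
  → value = 0.0017
|0.0600 − 0.0017| = 0.058

0.058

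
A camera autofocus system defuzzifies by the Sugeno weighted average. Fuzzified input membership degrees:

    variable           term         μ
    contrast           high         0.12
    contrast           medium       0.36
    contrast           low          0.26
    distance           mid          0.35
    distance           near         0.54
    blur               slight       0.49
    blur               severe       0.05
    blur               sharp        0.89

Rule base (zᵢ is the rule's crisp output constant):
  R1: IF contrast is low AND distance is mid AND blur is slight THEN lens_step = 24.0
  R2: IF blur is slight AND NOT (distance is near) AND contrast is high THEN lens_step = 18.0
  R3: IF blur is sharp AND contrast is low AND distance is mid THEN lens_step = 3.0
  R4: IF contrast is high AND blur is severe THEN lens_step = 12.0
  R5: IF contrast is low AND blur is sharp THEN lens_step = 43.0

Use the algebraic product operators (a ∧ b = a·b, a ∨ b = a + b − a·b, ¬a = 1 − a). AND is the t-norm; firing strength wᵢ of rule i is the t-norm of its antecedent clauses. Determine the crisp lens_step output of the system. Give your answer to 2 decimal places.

30.31

R1 (z=24.0): low=0.26, mid=0.35, slight=0.49; AND[a·b] → w = 0.0446
R2 (z=18.0): slight=0.49, ¬near=1−0.54=0.46, high=0.12; AND[a·b] → w = 0.0270
R3 (z=3.0): sharp=0.89, low=0.26, mid=0.35; AND[a·b] → w = 0.0810
R4 (z=12.0): high=0.12, severe=0.05; AND[a·b] → w = 0.0060
R5 (z=43.0): low=0.26, sharp=0.89; AND[a·b] → w = 0.2314
Weighted average = (0.0446·24.0 + 0.0270·18.0 + 0.0810·3.0 + 0.0060·12.0 + 0.2314·43.0) / (0.0446 + 0.0270 + 0.0810 + 0.0060 + 0.2314)
  = 11.8222 / 0.3900 = 30.31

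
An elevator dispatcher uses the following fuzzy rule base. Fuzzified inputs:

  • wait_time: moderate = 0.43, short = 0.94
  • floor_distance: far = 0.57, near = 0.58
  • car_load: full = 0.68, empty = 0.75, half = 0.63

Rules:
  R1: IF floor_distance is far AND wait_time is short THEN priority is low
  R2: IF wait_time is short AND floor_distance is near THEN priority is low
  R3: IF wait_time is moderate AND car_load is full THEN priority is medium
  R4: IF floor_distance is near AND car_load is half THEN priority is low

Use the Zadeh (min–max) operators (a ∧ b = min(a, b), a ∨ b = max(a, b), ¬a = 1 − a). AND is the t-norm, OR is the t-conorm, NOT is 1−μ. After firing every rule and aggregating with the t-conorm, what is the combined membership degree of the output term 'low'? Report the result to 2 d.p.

0.58

R1: far=0.57, short=0.94; AND[min(a, b)] → w = 0.57
R2: short=0.94, near=0.58; AND[min(a, b)] → w = 0.58
R3: moderate=0.43, full=0.68; AND[min(a, b)] → w = 0.43
R4: near=0.58, half=0.63; AND[min(a, b)] → w = 0.58
Rules with consequent 'low': {R1, R2, R4} → strengths 0.57, 0.58, 0.58
Aggregate via t-conorm [max(a, b)]: 0.58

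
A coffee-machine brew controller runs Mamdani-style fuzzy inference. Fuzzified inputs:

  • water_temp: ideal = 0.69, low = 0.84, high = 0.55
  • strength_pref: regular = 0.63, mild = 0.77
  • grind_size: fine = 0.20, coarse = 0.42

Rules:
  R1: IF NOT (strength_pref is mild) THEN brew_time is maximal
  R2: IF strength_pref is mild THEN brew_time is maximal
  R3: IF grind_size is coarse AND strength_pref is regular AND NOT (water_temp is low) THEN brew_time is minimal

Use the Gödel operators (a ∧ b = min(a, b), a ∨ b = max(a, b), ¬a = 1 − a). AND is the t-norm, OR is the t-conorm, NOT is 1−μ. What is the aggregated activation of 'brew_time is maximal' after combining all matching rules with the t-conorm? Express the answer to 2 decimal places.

R1: ¬mild=1−0.77=0.23 → w = 0.23
R2: mild=0.77 → w = 0.77
R3: coarse=0.42, regular=0.63, ¬low=1−0.84=0.16; AND[min(a, b)] → w = 0.16
Rules with consequent 'maximal': {R1, R2} → strengths 0.23, 0.77
Aggregate via t-conorm [max(a, b)]: 0.77

0.77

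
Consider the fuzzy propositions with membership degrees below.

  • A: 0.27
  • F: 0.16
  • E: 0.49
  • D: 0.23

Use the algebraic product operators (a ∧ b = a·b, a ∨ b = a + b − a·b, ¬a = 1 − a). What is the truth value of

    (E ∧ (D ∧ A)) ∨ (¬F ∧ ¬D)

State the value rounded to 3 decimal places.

D ∧ A = a·b on (0.2300, 0.2700) = 0.0621
E ∧ (D ∧ A) = a·b on (0.4900, 0.0621) = 0.0304
¬F = 1 − 0.1600 = 0.8400
¬D = 1 − 0.2300 = 0.7700
¬F ∧ ¬D = a·b on (0.8400, 0.7700) = 0.6468
(E ∧ (D ∧ A)) ∨ (¬F ∧ ¬D) = a + b − a·b on (0.0304, 0.6468) = 0.6575

0.658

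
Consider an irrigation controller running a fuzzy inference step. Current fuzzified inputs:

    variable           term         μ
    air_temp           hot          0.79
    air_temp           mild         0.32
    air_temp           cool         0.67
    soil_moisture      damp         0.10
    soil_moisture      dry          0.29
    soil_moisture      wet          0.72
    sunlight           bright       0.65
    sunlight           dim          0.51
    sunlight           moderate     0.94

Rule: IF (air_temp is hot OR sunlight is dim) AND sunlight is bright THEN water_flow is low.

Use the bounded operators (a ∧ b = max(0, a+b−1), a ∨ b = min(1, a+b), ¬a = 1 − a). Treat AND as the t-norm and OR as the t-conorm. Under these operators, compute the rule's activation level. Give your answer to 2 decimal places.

firing strength: (hot=0.79 OR dim=0.51) = 1.00; AND[max(0, a+b−1)] with bright=0.65 → w = 0.65

0.65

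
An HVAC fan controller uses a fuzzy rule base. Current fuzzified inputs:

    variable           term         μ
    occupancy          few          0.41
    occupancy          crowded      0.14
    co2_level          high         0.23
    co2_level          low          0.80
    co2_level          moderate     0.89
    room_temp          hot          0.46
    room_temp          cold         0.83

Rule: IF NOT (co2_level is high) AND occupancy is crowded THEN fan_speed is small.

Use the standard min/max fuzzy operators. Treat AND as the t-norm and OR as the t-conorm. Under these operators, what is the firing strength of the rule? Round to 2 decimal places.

firing strength: ¬high=1−0.23=0.77, crowded=0.14; AND[min(a, b)] → w = 0.14

0.14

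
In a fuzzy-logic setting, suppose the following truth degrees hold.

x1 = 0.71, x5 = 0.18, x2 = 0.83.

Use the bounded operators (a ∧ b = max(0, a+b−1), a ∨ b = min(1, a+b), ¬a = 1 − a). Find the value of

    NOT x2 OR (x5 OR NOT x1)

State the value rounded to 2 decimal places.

NOT x2 = 1 − 0.83 = 0.17
NOT x1 = 1 − 0.71 = 0.29
x5 OR NOT x1 = min(1, a+b) on (0.18, 0.29) = 0.47
NOT x2 OR (x5 OR NOT x1) = min(1, a+b) on (0.17, 0.47) = 0.64

0.64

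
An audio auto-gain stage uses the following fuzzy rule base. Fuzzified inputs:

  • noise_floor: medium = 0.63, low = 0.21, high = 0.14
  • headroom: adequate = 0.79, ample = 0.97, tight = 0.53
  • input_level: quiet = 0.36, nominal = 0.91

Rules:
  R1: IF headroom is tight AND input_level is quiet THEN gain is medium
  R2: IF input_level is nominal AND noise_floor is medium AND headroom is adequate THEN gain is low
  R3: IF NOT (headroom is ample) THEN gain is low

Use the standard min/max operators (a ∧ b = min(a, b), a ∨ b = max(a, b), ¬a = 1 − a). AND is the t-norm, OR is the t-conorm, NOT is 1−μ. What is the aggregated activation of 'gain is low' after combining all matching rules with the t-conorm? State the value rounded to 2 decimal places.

0.63

R1: tight=0.53, quiet=0.36; AND[min(a, b)] → w = 0.36
R2: nominal=0.91, medium=0.63, adequate=0.79; AND[min(a, b)] → w = 0.63
R3: ¬ample=1−0.97=0.03 → w = 0.03
Rules with consequent 'low': {R2, R3} → strengths 0.63, 0.03
Aggregate via t-conorm [max(a, b)]: 0.63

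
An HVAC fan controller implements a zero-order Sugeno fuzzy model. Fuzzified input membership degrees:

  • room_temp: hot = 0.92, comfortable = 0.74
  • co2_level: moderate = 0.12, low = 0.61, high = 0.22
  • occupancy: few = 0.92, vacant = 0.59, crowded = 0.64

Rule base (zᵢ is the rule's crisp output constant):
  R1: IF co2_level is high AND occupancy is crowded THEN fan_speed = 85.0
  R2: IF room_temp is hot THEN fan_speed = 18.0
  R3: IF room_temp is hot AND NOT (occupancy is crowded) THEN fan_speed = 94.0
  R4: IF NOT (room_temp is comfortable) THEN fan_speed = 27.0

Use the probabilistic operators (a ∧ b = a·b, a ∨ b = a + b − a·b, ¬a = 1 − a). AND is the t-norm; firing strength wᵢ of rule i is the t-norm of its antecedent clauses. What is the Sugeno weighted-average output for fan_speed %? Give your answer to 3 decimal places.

R1 (z=85.0): high=0.22, crowded=0.64; AND[a·b] → w = 0.1408
R2 (z=18.0): hot=0.92 → w = 0.9200
R3 (z=94.0): hot=0.92, ¬crowded=1−0.64=0.36; AND[a·b] → w = 0.3312
R4 (z=27.0): ¬comfortable=1−0.74=0.26 → w = 0.2600
Weighted average = (0.1408·85.0 + 0.9200·18.0 + 0.3312·94.0 + 0.2600·27.0) / (0.1408 + 0.9200 + 0.3312 + 0.2600)
  = 66.6808 / 1.6520 = 40.364

40.364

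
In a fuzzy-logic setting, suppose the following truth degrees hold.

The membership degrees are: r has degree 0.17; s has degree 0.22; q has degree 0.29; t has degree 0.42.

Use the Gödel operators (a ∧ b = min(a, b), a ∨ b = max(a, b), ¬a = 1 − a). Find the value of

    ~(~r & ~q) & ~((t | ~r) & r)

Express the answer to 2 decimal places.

0.29

~r = 1 − 0.17 = 0.83
~q = 1 − 0.29 = 0.71
~r & ~q = min(a, b) on (0.83, 0.71) = 0.71
~(~r & ~q) = 1 − 0.71 = 0.29
~r = 1 − 0.17 = 0.83
t | ~r = max(a, b) on (0.42, 0.83) = 0.83
(t | ~r) & r = min(a, b) on (0.83, 0.17) = 0.17
~((t | ~r) & r) = 1 − 0.17 = 0.83
~(~r & ~q) & ~((t | ~r) & r) = min(a, b) on (0.29, 0.83) = 0.29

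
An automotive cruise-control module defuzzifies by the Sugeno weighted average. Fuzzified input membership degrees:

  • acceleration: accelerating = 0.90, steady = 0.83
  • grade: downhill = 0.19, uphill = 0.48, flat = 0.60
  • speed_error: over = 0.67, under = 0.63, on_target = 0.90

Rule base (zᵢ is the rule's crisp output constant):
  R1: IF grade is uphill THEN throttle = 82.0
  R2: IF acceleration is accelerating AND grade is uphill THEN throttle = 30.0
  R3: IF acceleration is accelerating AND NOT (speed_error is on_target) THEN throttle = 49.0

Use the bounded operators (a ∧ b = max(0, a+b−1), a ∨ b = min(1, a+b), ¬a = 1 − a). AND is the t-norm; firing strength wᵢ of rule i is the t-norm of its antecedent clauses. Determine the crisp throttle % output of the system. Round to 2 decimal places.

59.02

R1 (z=82.0): uphill=0.48 → w = 0.48
R2 (z=30.0): accelerating=0.90, uphill=0.48; AND[max(0, a+b−1)] → w = 0.38
R3 (z=49.0): accelerating=0.90, ¬on_target=1−0.90=0.10; AND[max(0, a+b−1)] → w = 0.00
Weighted average = (0.48·82.0 + 0.38·30.0 + 0.00·49.0) / (0.48 + 0.38 + 0.00)
  = 50.7600 / 0.8600 = 59.02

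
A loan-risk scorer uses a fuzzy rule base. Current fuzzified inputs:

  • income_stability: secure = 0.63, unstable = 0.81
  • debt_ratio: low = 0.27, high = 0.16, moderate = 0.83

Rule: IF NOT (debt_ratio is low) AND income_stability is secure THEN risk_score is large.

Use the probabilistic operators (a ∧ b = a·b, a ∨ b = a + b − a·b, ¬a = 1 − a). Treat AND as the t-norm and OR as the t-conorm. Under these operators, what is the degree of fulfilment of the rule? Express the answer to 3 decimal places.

0.460

firing strength: ¬low=1−0.27=0.73, secure=0.63; AND[a·b] → w = 0.4599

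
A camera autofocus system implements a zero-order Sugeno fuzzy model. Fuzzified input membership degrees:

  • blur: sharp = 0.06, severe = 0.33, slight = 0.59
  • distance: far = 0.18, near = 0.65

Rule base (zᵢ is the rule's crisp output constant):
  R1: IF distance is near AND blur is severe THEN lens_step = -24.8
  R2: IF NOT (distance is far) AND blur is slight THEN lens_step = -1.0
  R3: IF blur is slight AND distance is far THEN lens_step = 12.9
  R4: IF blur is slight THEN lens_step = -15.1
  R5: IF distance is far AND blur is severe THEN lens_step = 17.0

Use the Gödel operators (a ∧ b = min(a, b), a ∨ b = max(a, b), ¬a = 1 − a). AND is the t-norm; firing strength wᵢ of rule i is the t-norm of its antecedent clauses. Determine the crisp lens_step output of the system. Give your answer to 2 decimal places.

R1 (z=-24.8): near=0.65, severe=0.33; AND[min(a, b)] → w = 0.33
R2 (z=-1.0): ¬far=1−0.18=0.82, slight=0.59; AND[min(a, b)] → w = 0.59
R3 (z=12.9): slight=0.59, far=0.18; AND[min(a, b)] → w = 0.18
R4 (z=-15.1): slight=0.59 → w = 0.59
R5 (z=17.0): far=0.18, severe=0.33; AND[min(a, b)] → w = 0.18
Weighted average = (0.33·-24.8 + 0.59·-1.0 + 0.18·12.9 + 0.59·-15.1 + 0.18·17.0) / (0.33 + 0.59 + 0.18 + 0.59 + 0.18)
  = -12.3010 / 1.8700 = -6.58

-6.58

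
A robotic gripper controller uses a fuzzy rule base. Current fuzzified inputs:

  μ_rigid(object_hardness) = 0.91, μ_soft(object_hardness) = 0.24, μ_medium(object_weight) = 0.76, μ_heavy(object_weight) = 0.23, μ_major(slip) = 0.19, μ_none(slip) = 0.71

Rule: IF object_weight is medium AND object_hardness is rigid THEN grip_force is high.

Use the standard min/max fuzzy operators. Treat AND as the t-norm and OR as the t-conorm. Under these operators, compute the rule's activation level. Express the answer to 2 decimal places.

0.76

firing strength: medium=0.76, rigid=0.91; AND[min(a, b)] → w = 0.76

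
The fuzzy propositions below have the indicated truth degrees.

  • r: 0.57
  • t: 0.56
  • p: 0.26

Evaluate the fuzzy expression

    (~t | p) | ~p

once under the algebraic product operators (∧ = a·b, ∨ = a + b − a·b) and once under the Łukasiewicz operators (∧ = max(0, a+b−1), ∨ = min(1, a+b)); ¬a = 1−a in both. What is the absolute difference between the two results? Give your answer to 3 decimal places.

0.108

Under algebraic product:
  ~t = 1 − 0.5600 = 0.4400
  ~t | p = a + b − a·b on (0.4400, 0.2600) = 0.5856
  ~p = 1 − 0.2600 = 0.7400
  (~t | p) | ~p = a + b − a·b on (0.5856, 0.7400) = 0.8923
  → value = 0.8923
Under Łukasiewicz:
  ~t = 1 − 0.56 = 0.44
  ~t | p = min(1, a+b) on (0.44, 0.26) = 0.70
  ~p = 1 − 0.26 = 0.74
  (~t | p) | ~p = min(1, a+b) on (0.70, 0.74) = 1.00
  → value = 1.0000
|0.8923 − 1.0000| = 0.108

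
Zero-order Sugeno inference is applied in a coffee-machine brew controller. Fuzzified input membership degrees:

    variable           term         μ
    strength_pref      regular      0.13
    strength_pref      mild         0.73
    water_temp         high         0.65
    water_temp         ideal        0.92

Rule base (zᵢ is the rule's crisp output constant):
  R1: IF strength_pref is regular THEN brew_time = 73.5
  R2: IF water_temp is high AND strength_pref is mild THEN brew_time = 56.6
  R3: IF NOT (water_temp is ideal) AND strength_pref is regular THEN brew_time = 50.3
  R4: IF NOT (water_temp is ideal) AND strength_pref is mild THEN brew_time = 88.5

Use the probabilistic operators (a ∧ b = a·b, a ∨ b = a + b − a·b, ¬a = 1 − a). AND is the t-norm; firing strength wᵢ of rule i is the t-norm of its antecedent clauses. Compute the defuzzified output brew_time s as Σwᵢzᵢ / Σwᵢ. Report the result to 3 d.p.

62.533

R1 (z=73.5): regular=0.13 → w = 0.1300
R2 (z=56.6): high=0.65, mild=0.73; AND[a·b] → w = 0.4745
R3 (z=50.3): ¬ideal=1−0.92=0.08, regular=0.13; AND[a·b] → w = 0.0104
R4 (z=88.5): ¬ideal=1−0.92=0.08, mild=0.73; AND[a·b] → w = 0.0584
Weighted average = (0.1300·73.5 + 0.4745·56.6 + 0.0104·50.3 + 0.0584·88.5) / (0.1300 + 0.4745 + 0.0104 + 0.0584)
  = 42.1032 / 0.6733 = 62.533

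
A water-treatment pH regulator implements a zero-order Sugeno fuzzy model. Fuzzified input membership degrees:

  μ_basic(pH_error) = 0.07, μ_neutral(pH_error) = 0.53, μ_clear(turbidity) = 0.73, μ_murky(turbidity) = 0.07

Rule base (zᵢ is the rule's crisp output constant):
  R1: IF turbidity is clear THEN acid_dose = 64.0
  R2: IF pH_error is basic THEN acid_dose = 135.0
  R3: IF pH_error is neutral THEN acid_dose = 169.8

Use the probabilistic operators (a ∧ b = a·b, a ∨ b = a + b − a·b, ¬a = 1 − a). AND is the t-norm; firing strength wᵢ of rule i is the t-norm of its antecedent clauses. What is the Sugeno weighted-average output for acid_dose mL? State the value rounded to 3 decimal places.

R1 (z=64.0): clear=0.73 → w = 0.7300
R2 (z=135.0): basic=0.07 → w = 0.0700
R3 (z=169.8): neutral=0.53 → w = 0.5300
Weighted average = (0.7300·64.0 + 0.0700·135.0 + 0.5300·169.8) / (0.7300 + 0.0700 + 0.5300)
  = 146.1640 / 1.3300 = 109.898

109.898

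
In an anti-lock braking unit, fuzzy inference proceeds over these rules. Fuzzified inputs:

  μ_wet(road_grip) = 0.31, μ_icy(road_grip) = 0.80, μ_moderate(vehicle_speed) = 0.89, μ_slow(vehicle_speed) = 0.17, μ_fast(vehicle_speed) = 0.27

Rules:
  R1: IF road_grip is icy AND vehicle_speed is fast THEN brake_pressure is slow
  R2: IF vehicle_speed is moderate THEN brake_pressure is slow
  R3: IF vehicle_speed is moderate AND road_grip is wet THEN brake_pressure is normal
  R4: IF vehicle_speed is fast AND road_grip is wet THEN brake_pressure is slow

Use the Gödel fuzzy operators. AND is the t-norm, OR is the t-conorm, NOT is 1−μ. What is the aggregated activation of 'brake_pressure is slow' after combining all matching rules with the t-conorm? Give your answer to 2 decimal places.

0.89

R1: icy=0.80, fast=0.27; AND[min(a, b)] → w = 0.27
R2: moderate=0.89 → w = 0.89
R3: moderate=0.89, wet=0.31; AND[min(a, b)] → w = 0.31
R4: fast=0.27, wet=0.31; AND[min(a, b)] → w = 0.27
Rules with consequent 'slow': {R1, R2, R4} → strengths 0.27, 0.89, 0.27
Aggregate via t-conorm [max(a, b)]: 0.89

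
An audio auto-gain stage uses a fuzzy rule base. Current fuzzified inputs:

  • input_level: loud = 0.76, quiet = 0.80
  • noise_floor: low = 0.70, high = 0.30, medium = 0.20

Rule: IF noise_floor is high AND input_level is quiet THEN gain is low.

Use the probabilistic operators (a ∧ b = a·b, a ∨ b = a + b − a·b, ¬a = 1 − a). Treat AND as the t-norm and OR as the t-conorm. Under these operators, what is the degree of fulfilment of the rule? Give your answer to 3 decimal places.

firing strength: high=0.30, quiet=0.80; AND[a·b] → w = 0.2400

0.240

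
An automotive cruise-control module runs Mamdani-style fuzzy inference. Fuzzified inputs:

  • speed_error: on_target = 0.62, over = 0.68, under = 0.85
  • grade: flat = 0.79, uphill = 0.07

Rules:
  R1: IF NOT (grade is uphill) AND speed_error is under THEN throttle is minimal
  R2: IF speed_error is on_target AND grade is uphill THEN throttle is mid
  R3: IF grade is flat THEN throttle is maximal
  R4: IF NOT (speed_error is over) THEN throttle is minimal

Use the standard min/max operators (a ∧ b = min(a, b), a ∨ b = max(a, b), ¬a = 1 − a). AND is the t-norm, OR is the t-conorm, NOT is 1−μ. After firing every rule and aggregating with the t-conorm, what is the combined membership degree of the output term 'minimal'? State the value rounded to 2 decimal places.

0.85

R1: ¬uphill=1−0.07=0.93, under=0.85; AND[min(a, b)] → w = 0.85
R2: on_target=0.62, uphill=0.07; AND[min(a, b)] → w = 0.07
R3: flat=0.79 → w = 0.79
R4: ¬over=1−0.68=0.32 → w = 0.32
Rules with consequent 'minimal': {R1, R4} → strengths 0.85, 0.32
Aggregate via t-conorm [max(a, b)]: 0.85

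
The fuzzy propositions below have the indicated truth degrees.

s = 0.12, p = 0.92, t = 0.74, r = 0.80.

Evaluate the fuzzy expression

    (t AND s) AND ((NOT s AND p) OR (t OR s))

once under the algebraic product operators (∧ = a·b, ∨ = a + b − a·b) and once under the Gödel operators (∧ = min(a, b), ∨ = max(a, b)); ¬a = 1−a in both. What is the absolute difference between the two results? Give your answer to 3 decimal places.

Under algebraic product:
  t AND s = a·b on (0.7400, 0.1200) = 0.0888
  NOT s = 1 − 0.1200 = 0.8800
  NOT s AND p = a·b on (0.8800, 0.9200) = 0.8096
  t OR s = a + b − a·b on (0.7400, 0.1200) = 0.7712
  (NOT s AND p) OR (t OR s) = a + b − a·b on (0.8096, 0.7712) = 0.9564
  (t AND s) AND ((NOT s AND p) OR (t OR s)) = a·b on (0.0888, 0.9564) = 0.0849
  → value = 0.0849
Under Gödel:
  t AND s = min(a, b) on (0.74, 0.12) = 0.12
  NOT s = 1 − 0.12 = 0.88
  NOT s AND p = min(a, b) on (0.88, 0.92) = 0.88
  t OR s = max(a, b) on (0.74, 0.12) = 0.74
  (NOT s AND p) OR (t OR s) = max(a, b) on (0.88, 0.74) = 0.88
  (t AND s) AND ((NOT s AND p) OR (t OR s)) = min(a, b) on (0.12, 0.88) = 0.12
  → value = 0.1200
|0.0849 − 0.1200| = 0.035

0.035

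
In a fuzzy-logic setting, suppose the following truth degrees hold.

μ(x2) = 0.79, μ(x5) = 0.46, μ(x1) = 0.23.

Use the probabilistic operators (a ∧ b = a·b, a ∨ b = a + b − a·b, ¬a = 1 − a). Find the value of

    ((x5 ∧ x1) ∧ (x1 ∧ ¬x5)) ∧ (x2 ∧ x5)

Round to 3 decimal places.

x5 ∧ x1 = a·b on (0.4600, 0.2300) = 0.1058
¬x5 = 1 − 0.4600 = 0.5400
x1 ∧ ¬x5 = a·b on (0.2300, 0.5400) = 0.1242
(x5 ∧ x1) ∧ (x1 ∧ ¬x5) = a·b on (0.1058, 0.1242) = 0.0131
x2 ∧ x5 = a·b on (0.7900, 0.4600) = 0.3634
((x5 ∧ x1) ∧ (x1 ∧ ¬x5)) ∧ (x2 ∧ x5) = a·b on (0.0131, 0.3634) = 0.0048

0.005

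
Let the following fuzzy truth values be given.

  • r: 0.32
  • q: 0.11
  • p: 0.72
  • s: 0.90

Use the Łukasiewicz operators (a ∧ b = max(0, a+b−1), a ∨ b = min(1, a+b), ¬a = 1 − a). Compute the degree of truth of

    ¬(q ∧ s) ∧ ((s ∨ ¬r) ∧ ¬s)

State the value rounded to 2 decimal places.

q ∧ s = max(0, a+b−1) on (0.11, 0.90) = 0.01
¬(q ∧ s) = 1 − 0.01 = 0.99
¬r = 1 − 0.32 = 0.68
s ∨ ¬r = min(1, a+b) on (0.90, 0.68) = 1.00
¬s = 1 − 0.90 = 0.10
(s ∨ ¬r) ∧ ¬s = max(0, a+b−1) on (1.00, 0.10) = 0.10
¬(q ∧ s) ∧ ((s ∨ ¬r) ∧ ¬s) = max(0, a+b−1) on (0.99, 0.10) = 0.09

0.09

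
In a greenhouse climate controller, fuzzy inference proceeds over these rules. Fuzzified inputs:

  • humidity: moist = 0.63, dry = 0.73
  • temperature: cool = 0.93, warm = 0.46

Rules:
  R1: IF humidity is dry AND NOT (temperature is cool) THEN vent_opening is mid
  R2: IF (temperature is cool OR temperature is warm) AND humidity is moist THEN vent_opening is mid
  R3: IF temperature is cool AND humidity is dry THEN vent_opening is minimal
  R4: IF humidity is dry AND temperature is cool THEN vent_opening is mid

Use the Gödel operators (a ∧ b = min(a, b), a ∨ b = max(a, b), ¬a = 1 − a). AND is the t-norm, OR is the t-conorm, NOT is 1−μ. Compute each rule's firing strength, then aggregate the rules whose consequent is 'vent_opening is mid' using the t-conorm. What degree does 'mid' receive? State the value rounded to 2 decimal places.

0.73

R1: dry=0.73, ¬cool=1−0.93=0.07; AND[min(a, b)] → w = 0.07
R2: (cool=0.93 OR warm=0.46) = 0.93; AND[min(a, b)] with moist=0.63 → w = 0.63
R3: cool=0.93, dry=0.73; AND[min(a, b)] → w = 0.73
R4: dry=0.73, cool=0.93; AND[min(a, b)] → w = 0.73
Rules with consequent 'mid': {R1, R2, R4} → strengths 0.07, 0.63, 0.73
Aggregate via t-conorm [max(a, b)]: 0.73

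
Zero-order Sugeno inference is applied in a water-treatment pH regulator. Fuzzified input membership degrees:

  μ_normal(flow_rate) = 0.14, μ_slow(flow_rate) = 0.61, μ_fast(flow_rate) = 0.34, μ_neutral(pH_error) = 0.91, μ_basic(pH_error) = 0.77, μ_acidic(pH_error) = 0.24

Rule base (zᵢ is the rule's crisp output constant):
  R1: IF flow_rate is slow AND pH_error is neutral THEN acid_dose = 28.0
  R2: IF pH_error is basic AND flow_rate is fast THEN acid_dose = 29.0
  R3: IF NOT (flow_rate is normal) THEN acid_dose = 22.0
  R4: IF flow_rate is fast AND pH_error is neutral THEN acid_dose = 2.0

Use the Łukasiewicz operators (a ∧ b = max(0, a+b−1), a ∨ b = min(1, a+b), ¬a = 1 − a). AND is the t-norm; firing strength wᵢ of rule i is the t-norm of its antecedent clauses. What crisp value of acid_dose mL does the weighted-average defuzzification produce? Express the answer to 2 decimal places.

R1 (z=28.0): slow=0.61, neutral=0.91; AND[max(0, a+b−1)] → w = 0.52
R2 (z=29.0): basic=0.77, fast=0.34; AND[max(0, a+b−1)] → w = 0.11
R3 (z=22.0): ¬normal=1−0.14=0.86 → w = 0.86
R4 (z=2.0): fast=0.34, neutral=0.91; AND[max(0, a+b−1)] → w = 0.25
Weighted average = (0.52·28.0 + 0.11·29.0 + 0.86·22.0 + 0.25·2.0) / (0.52 + 0.11 + 0.86 + 0.25)
  = 37.1700 / 1.7400 = 21.36

21.36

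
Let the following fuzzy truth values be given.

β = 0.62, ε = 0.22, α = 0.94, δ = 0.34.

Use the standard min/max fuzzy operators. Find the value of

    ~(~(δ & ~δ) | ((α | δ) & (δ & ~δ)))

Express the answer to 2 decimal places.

~δ = 1 − 0.34 = 0.66
δ & ~δ = min(a, b) on (0.34, 0.66) = 0.34
~(δ & ~δ) = 1 − 0.34 = 0.66
α | δ = max(a, b) on (0.94, 0.34) = 0.94
~δ = 1 − 0.34 = 0.66
δ & ~δ = min(a, b) on (0.34, 0.66) = 0.34
(α | δ) & (δ & ~δ) = min(a, b) on (0.94, 0.34) = 0.34
~(δ & ~δ) | ((α | δ) & (δ & ~δ)) = max(a, b) on (0.66, 0.34) = 0.66
~(~(δ & ~δ) | ((α | δ) & (δ & ~δ))) = 1 − 0.66 = 0.34

0.34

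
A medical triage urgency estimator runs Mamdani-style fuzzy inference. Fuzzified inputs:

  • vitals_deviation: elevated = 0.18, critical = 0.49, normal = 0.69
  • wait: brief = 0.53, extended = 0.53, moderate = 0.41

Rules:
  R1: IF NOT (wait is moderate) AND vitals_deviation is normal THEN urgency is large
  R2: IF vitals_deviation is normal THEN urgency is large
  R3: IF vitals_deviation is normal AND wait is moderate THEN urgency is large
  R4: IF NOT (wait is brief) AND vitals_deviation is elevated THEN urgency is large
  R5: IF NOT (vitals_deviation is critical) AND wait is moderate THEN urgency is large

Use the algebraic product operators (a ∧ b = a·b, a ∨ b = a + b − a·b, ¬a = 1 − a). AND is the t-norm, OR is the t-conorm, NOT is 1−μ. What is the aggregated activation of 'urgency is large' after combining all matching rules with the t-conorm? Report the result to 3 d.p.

0.905

R1: ¬moderate=1−0.41=0.59, normal=0.69; AND[a·b] → w = 0.4071
R2: normal=0.69 → w = 0.6900
R3: normal=0.69, moderate=0.41; AND[a·b] → w = 0.2829
R4: ¬brief=1−0.53=0.47, elevated=0.18; AND[a·b] → w = 0.0846
R5: ¬critical=1−0.49=0.51, moderate=0.41; AND[a·b] → w = 0.2091
Rules with consequent 'large': {R1, R2, R3, R4, R5} → strengths 0.4071, 0.6900, 0.2829, 0.0846, 0.2091
Aggregate via t-conorm [a + b − a·b]: 0.9046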